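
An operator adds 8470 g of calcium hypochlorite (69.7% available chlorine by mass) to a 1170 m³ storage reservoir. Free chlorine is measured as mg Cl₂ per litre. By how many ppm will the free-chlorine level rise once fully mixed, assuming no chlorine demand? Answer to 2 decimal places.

5.05 ppm

Volume: 1170 m³ = 1,170,000 L.
Available chlorine delivered: 8470 g × 0.697 = 5904 g as Cl₂.
Concentration rise: 5904 g / 1,170,000 L = 5.046 mg/L = 5.05 ppm.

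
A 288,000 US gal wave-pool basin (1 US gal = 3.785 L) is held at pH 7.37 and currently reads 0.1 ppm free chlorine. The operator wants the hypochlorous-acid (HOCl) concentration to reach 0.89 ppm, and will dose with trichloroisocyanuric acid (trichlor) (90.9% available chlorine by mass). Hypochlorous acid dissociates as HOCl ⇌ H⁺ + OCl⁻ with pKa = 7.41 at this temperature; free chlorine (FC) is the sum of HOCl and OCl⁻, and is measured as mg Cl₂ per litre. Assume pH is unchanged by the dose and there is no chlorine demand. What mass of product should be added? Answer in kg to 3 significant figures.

1.92 kg

Volume: 288,000 US gal × 3.785 L/gal = 1,090,080 L.
[OCl⁻]/[HOCl] = 10^(pH − pKa) = 10^(7.37 − 7.41) = 0.912; fraction as HOCl = 1/(1 + 0.912) = 0.523.
Free chlorine required for 0.89 ppm HOCl: 0.89 / 0.523 = 1.702 ppm.
FC to add: 1.702 − 0.1 = 1.602 mg/L as Cl₂.
Cl₂ equivalent: 1.602 mg/L × 1,090,080 L = 1746 g.
Product at 90.9% available Cl: 1746 / 0.909 = 1921 g.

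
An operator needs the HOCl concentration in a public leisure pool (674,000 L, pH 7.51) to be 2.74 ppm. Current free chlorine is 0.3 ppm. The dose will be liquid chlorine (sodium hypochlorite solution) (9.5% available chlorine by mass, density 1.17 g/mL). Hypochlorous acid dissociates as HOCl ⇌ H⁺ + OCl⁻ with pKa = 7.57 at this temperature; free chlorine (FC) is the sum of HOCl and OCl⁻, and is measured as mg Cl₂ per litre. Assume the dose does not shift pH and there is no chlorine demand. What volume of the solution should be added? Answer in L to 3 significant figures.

[OCl⁻]/[HOCl] = 10^(pH − pKa) = 10^(7.51 − 7.57) = 0.871; fraction as HOCl = 1/(1 + 0.871) = 0.5345.
Free chlorine required for 2.74 ppm HOCl: 2.74 / 0.5345 = 5.126 ppm.
FC to add: 5.126 − 0.3 = 4.826 mg/L as Cl₂.
Cl₂ equivalent: 4.826 mg/L × 674,000 L = 3253 g.
Product at 9.5% available Cl: 3253 / 0.095 = 34,240 g.
Volume: 34,240 g ÷ 1.17 g/mL = 29,270 mL.

29.3 L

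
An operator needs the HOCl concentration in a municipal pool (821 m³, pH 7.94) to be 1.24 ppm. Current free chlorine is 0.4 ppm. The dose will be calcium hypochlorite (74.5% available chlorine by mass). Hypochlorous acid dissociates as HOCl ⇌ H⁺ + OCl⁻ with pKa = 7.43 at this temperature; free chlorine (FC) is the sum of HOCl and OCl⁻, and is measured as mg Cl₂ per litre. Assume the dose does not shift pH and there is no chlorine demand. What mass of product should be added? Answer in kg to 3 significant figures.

5.35 kg

Volume: 821 m³ = 821,000 L.
[OCl⁻]/[HOCl] = 10^(pH − pKa) = 10^(7.94 − 7.43) = 3.236; fraction as HOCl = 1/(1 + 3.236) = 0.2361.
Free chlorine required for 1.24 ppm HOCl: 1.24 / 0.2361 = 5.253 ppm.
FC to add: 5.253 − 0.4 = 4.853 mg/L as Cl₂.
Cl₂ equivalent: 4.853 mg/L × 821,000 L = 3984 g.
Product at 74.5% available Cl: 3984 / 0.745 = 5348 g.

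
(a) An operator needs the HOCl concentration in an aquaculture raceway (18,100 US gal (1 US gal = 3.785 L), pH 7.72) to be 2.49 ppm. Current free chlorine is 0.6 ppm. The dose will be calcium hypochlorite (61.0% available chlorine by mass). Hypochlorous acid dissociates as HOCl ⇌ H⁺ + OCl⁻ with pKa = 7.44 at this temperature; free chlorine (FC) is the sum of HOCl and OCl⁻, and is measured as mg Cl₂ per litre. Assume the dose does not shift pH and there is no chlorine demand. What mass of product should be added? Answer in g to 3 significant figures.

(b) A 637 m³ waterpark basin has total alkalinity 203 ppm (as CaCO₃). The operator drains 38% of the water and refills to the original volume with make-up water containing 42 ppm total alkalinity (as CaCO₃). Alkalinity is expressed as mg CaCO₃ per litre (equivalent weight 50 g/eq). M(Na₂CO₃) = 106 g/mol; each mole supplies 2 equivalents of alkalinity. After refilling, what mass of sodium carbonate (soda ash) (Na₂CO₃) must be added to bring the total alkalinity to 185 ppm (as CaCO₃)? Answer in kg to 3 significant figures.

(a) 745 g; (b) 29.2 kg

(a) Volume: 18,100 US gal × 3.785 L/gal = 68,508 L.
(a) [OCl⁻]/[HOCl] = 10^(pH − pKa) = 10^(7.72 − 7.44) = 1.905; fraction as HOCl = 1/(1 + 1.905) = 0.3442.
(a) Free chlorine required for 2.49 ppm HOCl: 2.49 / 0.3442 = 7.235 ppm.
(a) FC to add: 7.235 − 0.6 = 6.635 mg/L as Cl₂.
(a) Cl₂ equivalent: 6.635 mg/L × 68,508 L = 454.5 g.
(a) Product at 61.0% available Cl: 454.5 / 0.61 = 745.1 g.

(b) Volume: 637 m³ = 637,000 L.
(b) After draining 38% and refilling: 203 × 0.62 + 42 × 0.38 = 141.82 ppm.
(b) Deficit to target: 185 − 141.82 = 43.18 mg/L.
(b) As CaCO₃: 43.18 mg/L × 637,000 L = 27,510 g; ÷ 50 g/eq ÷ 2 = 275.1 mol Na₂CO₃.
(b) Mass: 275.1 × 106 = 29,160 g.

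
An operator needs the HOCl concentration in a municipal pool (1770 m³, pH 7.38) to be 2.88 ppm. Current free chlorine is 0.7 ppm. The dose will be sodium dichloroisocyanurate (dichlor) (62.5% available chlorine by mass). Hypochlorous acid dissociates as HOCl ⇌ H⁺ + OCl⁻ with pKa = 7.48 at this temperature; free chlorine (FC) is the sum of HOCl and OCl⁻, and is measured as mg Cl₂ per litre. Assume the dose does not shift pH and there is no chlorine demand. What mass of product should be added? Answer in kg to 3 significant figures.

12.7 kg

Volume: 1770 m³ = 1,770,000 L.
[OCl⁻]/[HOCl] = 10^(pH − pKa) = 10^(7.38 − 7.48) = 0.7943; fraction as HOCl = 1/(1 + 0.7943) = 0.5573.
Free chlorine required for 2.88 ppm HOCl: 2.88 / 0.5573 = 5.168 ppm.
FC to add: 5.168 − 0.7 = 4.468 mg/L as Cl₂.
Cl₂ equivalent: 4.468 mg/L × 1,770,000 L = 7908 g.
Product at 62.5% available Cl: 7908 / 0.625 = 12,650 g.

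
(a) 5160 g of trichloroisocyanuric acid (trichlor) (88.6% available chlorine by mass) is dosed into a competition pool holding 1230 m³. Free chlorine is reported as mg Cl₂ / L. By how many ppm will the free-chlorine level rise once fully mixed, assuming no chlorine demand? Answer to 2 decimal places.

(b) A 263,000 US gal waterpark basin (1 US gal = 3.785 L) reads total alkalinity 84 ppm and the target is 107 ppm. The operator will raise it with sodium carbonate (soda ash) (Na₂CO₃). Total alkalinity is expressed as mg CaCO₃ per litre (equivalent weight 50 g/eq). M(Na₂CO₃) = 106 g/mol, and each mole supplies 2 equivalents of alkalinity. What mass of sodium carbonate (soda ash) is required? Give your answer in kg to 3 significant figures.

(a) Volume: 1230 m³ = 1,230,000 L.
(a) Available chlorine delivered: 5160 g × 0.886 = 4572 g as Cl₂.
(a) Concentration rise: 4572 g / 1,230,000 L = 3.717 mg/L = 3.72 ppm.

(b) Volume: 263,000 US gal × 3.785 L/gal = 995,455 L.
(b) Alkalinity to add: (107 − 84) = 23 mg/L as CaCO₃ × 995,455 L = 22,900 g as CaCO₃.
(b) Equivalents: 22,900 g ÷ 50 g/eq = 457.9 eq.
(b) Each mole of Na₂CO₃ supplies 2 eq, so 457.9 / 2 = 229 mol.
(b) Mass: 229 mol × 106 g/mol = 24,270 g.

(a) 3.72 ppm; (b) 24.3 kg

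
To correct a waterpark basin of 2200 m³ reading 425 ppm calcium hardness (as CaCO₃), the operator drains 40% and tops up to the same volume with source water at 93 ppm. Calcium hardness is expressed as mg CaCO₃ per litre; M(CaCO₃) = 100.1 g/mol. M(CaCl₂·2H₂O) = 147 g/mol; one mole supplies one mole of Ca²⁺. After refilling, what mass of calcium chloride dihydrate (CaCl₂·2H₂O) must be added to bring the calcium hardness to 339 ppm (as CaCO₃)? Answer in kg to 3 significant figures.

Volume: 2200 m³ = 2,200,000 L.
After draining 40% and refilling: 425 × 0.60 + 93 × 0.40 = 292.2 ppm.
Deficit to target: 339 − 292.2 = 46.8 mg/L.
As CaCO₃: 46.8 mg/L × 2,200,000 L = 103,000 g; ÷ 100.1 = 1029 mol Ca²⁺.
Mass: 1029 × 147 = 151,200 g.

151 kg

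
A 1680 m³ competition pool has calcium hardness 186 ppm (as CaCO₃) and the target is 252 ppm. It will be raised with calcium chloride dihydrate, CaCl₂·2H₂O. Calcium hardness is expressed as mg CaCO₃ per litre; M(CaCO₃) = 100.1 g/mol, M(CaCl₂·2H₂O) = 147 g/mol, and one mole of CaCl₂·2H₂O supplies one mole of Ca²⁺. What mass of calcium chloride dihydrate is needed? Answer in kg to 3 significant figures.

163 kg

Volume: 1680 m³ = 1,680,000 L.
Hardness to add: (252 − 186) = 66 mg/L as CaCO₃ × 1,680,000 L = 110,900 g as CaCO₃.
Moles of Ca²⁺ (1 mol Ca²⁺ ≡ 1 mol CaCO₃): 110,900 / 100.1 g/mol = 1108 mol.
Mass of CaCl₂·2H₂O: 1108 × 147 = 162,800 g.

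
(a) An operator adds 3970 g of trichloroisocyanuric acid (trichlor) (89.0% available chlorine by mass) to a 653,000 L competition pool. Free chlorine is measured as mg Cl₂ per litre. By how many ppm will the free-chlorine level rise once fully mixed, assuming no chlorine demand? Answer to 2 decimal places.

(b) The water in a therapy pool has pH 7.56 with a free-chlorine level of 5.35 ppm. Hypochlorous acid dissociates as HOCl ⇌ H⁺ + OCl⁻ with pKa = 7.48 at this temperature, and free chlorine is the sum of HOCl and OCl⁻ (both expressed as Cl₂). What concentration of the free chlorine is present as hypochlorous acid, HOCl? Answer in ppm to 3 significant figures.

(a) 5.41 ppm; (b) 2.43 ppm

(a) Available chlorine delivered: 3970 g × 0.89 = 3533 g as Cl₂.
(a) Concentration rise: 3533 g / 653,000 L = 5.411 mg/L = 5.41 ppm.

(b) [OCl⁻]/[HOCl] = 10^(pH − pKa) = 10^(7.56 − 7.48) = 10^0.08 = 1.202.
(b) Fraction as HOCl = 1 / (1 + 1.202) = 0.4541.
(b) HOCl = 0.4541 × 5.35 ppm = 2.429 ppm.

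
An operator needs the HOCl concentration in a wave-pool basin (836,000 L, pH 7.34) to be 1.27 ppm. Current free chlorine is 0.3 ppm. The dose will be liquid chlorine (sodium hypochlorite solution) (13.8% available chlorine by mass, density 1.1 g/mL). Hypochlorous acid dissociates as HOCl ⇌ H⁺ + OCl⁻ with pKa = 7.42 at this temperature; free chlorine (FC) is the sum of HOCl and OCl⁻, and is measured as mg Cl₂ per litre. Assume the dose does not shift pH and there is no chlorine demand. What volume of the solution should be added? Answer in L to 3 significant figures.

11.2 L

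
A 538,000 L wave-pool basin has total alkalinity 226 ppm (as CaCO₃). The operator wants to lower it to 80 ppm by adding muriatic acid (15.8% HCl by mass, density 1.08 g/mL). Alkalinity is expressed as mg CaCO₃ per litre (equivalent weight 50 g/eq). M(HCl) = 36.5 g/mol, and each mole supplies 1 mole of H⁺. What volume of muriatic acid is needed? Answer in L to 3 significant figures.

Alkalinity to neutralize: (226 − 80) = 146 mg/L as CaCO₃ × 538,000 L = 78,550 g as CaCO₃.
Equivalents of H⁺ required: 78,550 ÷ 50 g/eq = 1571 eq = 1571 mol HCl.
Mass of HCl: 1571 × 36.5 = 57,340 g.
Mass of 15.8% solution: 57,340 / 0.158 = 362,900 g.
Volume: 362,900 g ÷ 1.08 g/mL = 336,000 mL.

336 L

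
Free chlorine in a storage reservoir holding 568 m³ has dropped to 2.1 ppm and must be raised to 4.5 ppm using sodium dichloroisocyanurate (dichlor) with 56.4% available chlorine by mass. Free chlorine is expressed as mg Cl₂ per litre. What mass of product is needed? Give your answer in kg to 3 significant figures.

2.42 kg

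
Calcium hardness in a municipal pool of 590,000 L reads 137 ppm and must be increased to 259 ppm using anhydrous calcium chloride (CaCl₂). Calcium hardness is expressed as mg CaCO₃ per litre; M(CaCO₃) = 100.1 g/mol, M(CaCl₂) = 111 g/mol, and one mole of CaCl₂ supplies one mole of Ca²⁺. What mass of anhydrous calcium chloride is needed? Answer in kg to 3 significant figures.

Hardness to add: (259 − 137) = 122 mg/L as CaCO₃ × 590,000 L = 71,980 g as CaCO₃.
Moles of Ca²⁺ (1 mol Ca²⁺ ≡ 1 mol CaCO₃): 71,980 / 100.1 g/mol = 719.1 mol.
Mass of CaCl₂: 719.1 × 111 = 79,820 g.

79.8 kg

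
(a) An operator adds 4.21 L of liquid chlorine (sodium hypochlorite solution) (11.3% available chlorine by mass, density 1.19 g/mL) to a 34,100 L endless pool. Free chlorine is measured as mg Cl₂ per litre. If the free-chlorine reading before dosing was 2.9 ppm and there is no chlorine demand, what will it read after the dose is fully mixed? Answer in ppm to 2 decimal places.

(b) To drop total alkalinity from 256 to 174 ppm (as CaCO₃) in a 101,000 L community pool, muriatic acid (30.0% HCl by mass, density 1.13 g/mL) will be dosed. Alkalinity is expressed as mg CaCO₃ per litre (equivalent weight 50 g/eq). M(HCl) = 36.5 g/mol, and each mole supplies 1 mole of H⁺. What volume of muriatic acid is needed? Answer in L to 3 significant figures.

(a) Mass of solution: 4.21 L × 1000 mL/L × 1.19 g/mL = 5010 g.
(a) Available chlorine delivered: 5010 g × 0.113 = 566.1 g as Cl₂.
(a) Concentration rise: 566.1 g / 34,100 L = 16.6 mg/L = 16.60 ppm.
(a) Final FC: 2.9 + 16.60 = 19.50 ppm.

(b) Alkalinity to neutralize: (256 − 174) = 82 mg/L as CaCO₃ × 101,000 L = 8282 g as CaCO₃.
(b) Equivalents of H⁺ required: 8282 ÷ 50 g/eq = 165.6 eq = 165.6 mol HCl.
(b) Mass of HCl: 165.6 × 36.5 = 6046 g.
(b) Mass of 30.0% solution: 6046 / 0.3 = 20,150 g.
(b) Volume: 20,150 g ÷ 1.13 g/mL = 17,830 mL.

(a) 19.50 ppm; (b) 17.8 L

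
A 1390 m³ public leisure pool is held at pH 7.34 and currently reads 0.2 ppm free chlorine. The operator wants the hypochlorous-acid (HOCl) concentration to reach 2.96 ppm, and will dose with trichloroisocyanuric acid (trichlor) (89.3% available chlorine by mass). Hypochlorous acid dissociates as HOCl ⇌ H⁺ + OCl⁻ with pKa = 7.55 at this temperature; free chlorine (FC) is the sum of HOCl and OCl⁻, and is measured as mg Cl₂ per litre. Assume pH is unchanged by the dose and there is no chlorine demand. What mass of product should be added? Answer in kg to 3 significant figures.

Volume: 1390 m³ = 1,390,000 L.
[OCl⁻]/[HOCl] = 10^(pH − pKa) = 10^(7.34 − 7.55) = 0.6166; fraction as HOCl = 1/(1 + 0.6166) = 0.6186.
Free chlorine required for 2.96 ppm HOCl: 2.96 / 0.6186 = 4.785 ppm.
FC to add: 4.785 − 0.2 = 4.585 mg/L as Cl₂.
Cl₂ equivalent: 4.585 mg/L × 1,390,000 L = 6373 g.
Product at 89.3% available Cl: 6373 / 0.893 = 7137 g.

7.14 kg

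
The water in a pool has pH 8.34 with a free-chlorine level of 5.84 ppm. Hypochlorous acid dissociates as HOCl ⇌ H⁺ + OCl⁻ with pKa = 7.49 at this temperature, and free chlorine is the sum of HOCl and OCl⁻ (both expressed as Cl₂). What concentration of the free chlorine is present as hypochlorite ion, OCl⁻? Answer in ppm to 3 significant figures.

[OCl⁻]/[HOCl] = 10^(pH − pKa) = 10^(8.34 − 7.49) = 10^0.85 = 7.079.
Fraction as HOCl = 1 / (1 + 7.079) = 0.1238.
OCl⁻ = (1 − 0.1238) × 5.84 ppm = 5.117 ppm.

5.12 ppm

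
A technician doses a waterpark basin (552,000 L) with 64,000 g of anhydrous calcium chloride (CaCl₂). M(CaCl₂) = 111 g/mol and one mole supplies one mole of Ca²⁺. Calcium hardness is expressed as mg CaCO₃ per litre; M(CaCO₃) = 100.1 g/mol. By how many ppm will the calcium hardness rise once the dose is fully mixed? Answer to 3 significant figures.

105 ppm

Moles of Ca²⁺: 64,000 g ÷ 111 g/mol = 576.6 mol.
As CaCO₃: 576.6 mol × 100.1 g/mol = 57,720 g.
Rise: 57,720 g / 552,000 L × 1000 = 104.6 mg/L.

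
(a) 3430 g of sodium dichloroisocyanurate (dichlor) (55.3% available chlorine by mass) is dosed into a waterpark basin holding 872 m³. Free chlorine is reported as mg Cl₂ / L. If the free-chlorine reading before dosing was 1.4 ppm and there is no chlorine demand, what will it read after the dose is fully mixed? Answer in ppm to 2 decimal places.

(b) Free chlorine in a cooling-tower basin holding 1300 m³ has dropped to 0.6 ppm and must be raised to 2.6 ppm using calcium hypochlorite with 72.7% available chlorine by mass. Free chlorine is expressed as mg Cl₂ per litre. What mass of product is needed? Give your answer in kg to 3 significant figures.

(a) Volume: 872 m³ = 872,000 L.
(a) Available chlorine delivered: 3430 g × 0.553 = 1897 g as Cl₂.
(a) Concentration rise: 1897 g / 872,000 L = 2.175 mg/L = 2.18 ppm.
(a) Final FC: 1.4 + 2.18 = 3.58 ppm.

(b) Volume: 1300 m³ = 1,300,000 L.
(b) Chlorine deficit: 2.6 − 0.6 = 2 ppm = 2 mg/L as Cl₂.
(b) Cl₂ equivalent needed: 2 mg/L × 1,300,000 L = 2,600,000 mg = 2600 g.
(b) Product at 72.7% available chlorine: 2600 / 0.727 = 3576 g.

(a) 3.58 ppm; (b) 3.58 kg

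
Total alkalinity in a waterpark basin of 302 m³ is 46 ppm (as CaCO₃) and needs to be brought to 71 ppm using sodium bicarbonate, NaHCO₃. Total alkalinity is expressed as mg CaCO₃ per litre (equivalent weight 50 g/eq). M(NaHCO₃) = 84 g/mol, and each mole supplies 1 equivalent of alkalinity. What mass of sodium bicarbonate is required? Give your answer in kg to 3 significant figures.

Volume: 302 m³ = 302,000 L.
Alkalinity to add: (71 − 46) = 25 mg/L as CaCO₃ × 302,000 L = 7550 g as CaCO₃.
Equivalents: 7550 g ÷ 50 g/eq = 151 eq.
NaHCO₃ supplies 1 eq per mole → 151 mol.
Mass: 151 mol × 84 g/mol = 12,680 g.

12.7 kg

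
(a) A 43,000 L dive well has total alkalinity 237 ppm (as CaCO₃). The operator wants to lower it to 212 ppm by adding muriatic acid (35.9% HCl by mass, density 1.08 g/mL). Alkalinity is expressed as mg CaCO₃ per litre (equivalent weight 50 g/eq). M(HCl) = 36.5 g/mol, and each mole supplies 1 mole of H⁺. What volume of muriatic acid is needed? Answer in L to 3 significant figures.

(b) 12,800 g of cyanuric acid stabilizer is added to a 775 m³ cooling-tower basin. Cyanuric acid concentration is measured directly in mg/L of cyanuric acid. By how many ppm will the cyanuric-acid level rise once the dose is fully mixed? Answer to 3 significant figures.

(a) Alkalinity to neutralize: (237 − 212) = 25 mg/L as CaCO₃ × 43,000 L = 1075 g as CaCO₃.
(a) Equivalents of H⁺ required: 1075 ÷ 50 g/eq = 21.5 eq = 21.5 mol HCl.
(a) Mass of HCl: 21.5 × 36.5 = 784.8 g.
(a) Mass of 35.9% solution: 784.8 / 0.359 = 2186 g.
(a) Volume: 2186 g ÷ 1.08 g/mL = 2024 mL.

(b) Volume: 775 m³ = 775,000 L.
(b) Rise: 12,800 g / 775,000 L × 1000 = 16.52 mg/L.

(a) 2.02 L; (b) 16.5 ppm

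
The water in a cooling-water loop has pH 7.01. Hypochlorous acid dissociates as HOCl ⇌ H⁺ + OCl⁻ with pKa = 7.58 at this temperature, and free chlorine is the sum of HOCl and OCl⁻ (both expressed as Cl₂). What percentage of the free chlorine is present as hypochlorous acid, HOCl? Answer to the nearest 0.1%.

78.8%

[OCl⁻]/[HOCl] = 10^(pH − pKa) = 10^(7.01 − 7.58) = 10^-0.57 = 0.2692.
Fraction as HOCl = 1 / (1 + 0.2692) = 0.7879.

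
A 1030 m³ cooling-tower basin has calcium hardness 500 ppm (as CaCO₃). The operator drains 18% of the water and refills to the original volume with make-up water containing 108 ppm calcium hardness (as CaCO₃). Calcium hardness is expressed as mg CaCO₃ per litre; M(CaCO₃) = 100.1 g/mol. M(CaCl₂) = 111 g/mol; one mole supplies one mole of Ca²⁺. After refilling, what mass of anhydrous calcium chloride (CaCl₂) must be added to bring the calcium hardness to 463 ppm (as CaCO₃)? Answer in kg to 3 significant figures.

Volume: 1030 m³ = 1,030,000 L.
After draining 18% and refilling: 500 × 0.82 + 108 × 0.18 = 429.44 ppm.
Deficit to target: 463 − 429.44 = 33.56 mg/L.
As CaCO₃: 33.56 mg/L × 1,030,000 L = 34,570 g; ÷ 100.1 = 345.3 mol Ca²⁺.
Mass: 345.3 × 111 = 38,330 g.

38.3 kg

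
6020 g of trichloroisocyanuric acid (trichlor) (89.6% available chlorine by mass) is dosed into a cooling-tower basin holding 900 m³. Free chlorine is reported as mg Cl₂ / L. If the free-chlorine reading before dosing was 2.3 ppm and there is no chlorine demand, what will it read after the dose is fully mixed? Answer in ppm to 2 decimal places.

Volume: 900 m³ = 900,000 L.
Available chlorine delivered: 6020 g × 0.896 = 5394 g as Cl₂.
Concentration rise: 5394 g / 900,000 L = 5.993 mg/L = 5.99 ppm.
Final FC: 2.3 + 5.99 = 8.29 ppm.

8.29 ppm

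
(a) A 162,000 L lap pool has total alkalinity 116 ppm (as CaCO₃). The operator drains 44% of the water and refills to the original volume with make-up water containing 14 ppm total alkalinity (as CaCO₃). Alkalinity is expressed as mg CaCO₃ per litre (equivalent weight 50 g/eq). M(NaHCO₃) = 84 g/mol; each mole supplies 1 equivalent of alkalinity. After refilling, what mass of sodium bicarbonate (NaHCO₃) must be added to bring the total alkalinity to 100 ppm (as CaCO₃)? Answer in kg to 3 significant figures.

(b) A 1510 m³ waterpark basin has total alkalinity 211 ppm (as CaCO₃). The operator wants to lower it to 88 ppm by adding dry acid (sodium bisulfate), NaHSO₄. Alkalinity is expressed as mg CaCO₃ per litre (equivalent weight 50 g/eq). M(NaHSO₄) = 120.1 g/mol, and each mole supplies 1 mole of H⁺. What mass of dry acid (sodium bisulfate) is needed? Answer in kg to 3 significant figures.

(a) After draining 44% and refilling: 116 × 0.56 + 14 × 0.44 = 71.12 ppm.
(a) Deficit to target: 100 − 71.12 = 28.88 mg/L.
(a) As CaCO₃: 28.88 mg/L × 162,000 L = 4679 g; ÷ 50 g/eq ÷ 1 = 93.57 mol NaHCO₃.
(a) Mass: 93.57 × 84 = 7860 g.

(b) Volume: 1510 m³ = 1,510,000 L.
(b) Alkalinity to neutralize: (211 − 88) = 123 mg/L as CaCO₃ × 1,510,000 L = 185,700 g as CaCO₃.
(b) Equivalents of H⁺ required: 185,700 ÷ 50 g/eq = 3715 eq = 3715 mol NaHSO₄.
(b) Mass of NaHSO₄: 3715 × 120.1 = 446,100 g.

(a) 7.86 kg; (b) 446 kg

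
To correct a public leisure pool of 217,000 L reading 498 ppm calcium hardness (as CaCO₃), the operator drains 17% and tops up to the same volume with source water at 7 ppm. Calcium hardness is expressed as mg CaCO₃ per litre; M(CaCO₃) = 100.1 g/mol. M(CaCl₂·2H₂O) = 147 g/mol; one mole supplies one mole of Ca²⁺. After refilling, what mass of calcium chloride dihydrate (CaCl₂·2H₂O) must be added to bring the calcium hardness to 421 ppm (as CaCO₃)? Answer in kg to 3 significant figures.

After draining 17% and refilling: 498 × 0.83 + 7 × 0.17 = 414.53 ppm.
Deficit to target: 421 − 414.53 = 6.47 mg/L.
As CaCO₃: 6.47 mg/L × 217,000 L = 1404 g; ÷ 100.1 = 14.03 mol Ca²⁺.
Mass: 14.03 × 147 = 2062 g.

2.06 kg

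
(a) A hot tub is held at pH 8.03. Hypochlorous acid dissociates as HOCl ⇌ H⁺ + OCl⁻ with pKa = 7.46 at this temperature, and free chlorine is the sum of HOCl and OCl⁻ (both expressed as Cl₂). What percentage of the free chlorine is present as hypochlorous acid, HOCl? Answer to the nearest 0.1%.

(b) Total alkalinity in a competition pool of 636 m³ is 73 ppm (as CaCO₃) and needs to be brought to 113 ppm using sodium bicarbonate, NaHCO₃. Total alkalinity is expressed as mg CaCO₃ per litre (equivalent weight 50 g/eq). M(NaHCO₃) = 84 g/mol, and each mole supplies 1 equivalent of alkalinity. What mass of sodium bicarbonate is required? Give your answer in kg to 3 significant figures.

(a) [OCl⁻]/[HOCl] = 10^(pH − pKa) = 10^(8.03 − 7.46) = 10^0.57 = 3.715.
(a) Fraction as HOCl = 1 / (1 + 3.715) = 0.2121.

(b) Volume: 636 m³ = 636,000 L.
(b) Alkalinity to add: (113 − 73) = 40 mg/L as CaCO₃ × 636,000 L = 25,440 g as CaCO₃.
(b) Equivalents: 25,440 g ÷ 50 g/eq = 508.8 eq.
(b) NaHCO₃ supplies 1 eq per mole → 508.8 mol.
(b) Mass: 508.8 mol × 84 g/mol = 42,740 g.

(a) 21.2%; (b) 42.7 kg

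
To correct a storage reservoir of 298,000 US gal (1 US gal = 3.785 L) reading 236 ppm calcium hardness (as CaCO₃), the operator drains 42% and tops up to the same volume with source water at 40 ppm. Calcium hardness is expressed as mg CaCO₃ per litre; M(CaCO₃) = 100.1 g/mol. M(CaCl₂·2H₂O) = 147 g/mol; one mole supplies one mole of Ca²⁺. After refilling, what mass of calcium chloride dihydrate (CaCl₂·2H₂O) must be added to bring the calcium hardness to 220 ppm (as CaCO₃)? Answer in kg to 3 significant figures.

Volume: 298,000 US gal × 3.785 L/gal = 1,127,930 L.
After draining 42% and refilling: 236 × 0.58 + 40 × 0.42 = 153.68 ppm.
Deficit to target: 220 − 153.68 = 66.32 mg/L.
As CaCO₃: 66.32 mg/L × 1,127,930 L = 74,800 g; ÷ 100.1 = 747.3 mol Ca²⁺.
Mass: 747.3 × 147 = 109,900 g.

110 kg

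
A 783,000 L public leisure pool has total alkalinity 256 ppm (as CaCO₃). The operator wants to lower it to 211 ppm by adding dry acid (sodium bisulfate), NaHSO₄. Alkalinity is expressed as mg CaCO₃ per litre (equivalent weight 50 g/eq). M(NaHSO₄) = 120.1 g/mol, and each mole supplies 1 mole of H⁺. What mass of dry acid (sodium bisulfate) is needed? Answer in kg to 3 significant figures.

84.6 kg

Alkalinity to neutralize: (256 − 211) = 45 mg/L as CaCO₃ × 783,000 L = 35,240 g as CaCO₃.
Equivalents of H⁺ required: 35,240 ÷ 50 g/eq = 704.7 eq = 704.7 mol NaHSO₄.
Mass of NaHSO₄: 704.7 × 120.1 = 84,630 g.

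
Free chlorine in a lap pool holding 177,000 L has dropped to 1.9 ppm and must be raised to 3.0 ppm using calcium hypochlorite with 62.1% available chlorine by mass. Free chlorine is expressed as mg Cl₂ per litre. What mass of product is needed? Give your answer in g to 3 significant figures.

Chlorine deficit: 3.0 − 1.9 = 1.1 ppm = 1.1 mg/L as Cl₂.
Cl₂ equivalent needed: 1.1 mg/L × 177,000 L = 194,700 mg = 194.7 g.
Product at 62.1% available chlorine: 194.7 / 0.621 = 313.5 g.

314 g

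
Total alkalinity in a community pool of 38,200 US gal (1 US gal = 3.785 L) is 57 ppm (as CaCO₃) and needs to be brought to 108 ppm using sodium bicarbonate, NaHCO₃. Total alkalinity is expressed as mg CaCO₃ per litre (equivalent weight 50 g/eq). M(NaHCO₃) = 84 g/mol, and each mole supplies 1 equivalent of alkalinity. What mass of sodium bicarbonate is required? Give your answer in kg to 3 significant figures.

Volume: 38,200 US gal × 3.785 L/gal = 144,587 L.
Alkalinity to add: (108 − 57) = 51 mg/L as CaCO₃ × 144,587 L = 7374 g as CaCO₃.
Equivalents: 7374 g ÷ 50 g/eq = 147.5 eq.
NaHCO₃ supplies 1 eq per mole → 147.5 mol.
Mass: 147.5 mol × 84 g/mol = 12,390 g.

12.4 kg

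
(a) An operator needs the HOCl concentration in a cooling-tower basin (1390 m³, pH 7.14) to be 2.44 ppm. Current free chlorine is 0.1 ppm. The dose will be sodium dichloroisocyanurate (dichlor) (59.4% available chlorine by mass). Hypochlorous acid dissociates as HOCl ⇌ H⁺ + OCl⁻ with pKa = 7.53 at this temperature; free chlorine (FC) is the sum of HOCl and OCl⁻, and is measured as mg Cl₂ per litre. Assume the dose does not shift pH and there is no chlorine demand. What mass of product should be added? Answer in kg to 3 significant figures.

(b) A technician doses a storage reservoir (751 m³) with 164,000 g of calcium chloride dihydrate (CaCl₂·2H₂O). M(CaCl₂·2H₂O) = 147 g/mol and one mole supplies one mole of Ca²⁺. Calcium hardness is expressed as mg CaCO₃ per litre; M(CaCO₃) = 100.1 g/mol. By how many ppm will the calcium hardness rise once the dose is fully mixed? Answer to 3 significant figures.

(a) 7.80 kg; (b) 149 ppm

(a) Volume: 1390 m³ = 1,390,000 L.
(a) [OCl⁻]/[HOCl] = 10^(pH − pKa) = 10^(7.14 − 7.53) = 0.4074; fraction as HOCl = 1/(1 + 0.4074) = 0.7105.
(a) Free chlorine required for 2.44 ppm HOCl: 2.44 / 0.7105 = 3.434 ppm.
(a) FC to add: 3.434 − 0.1 = 3.334 mg/L as Cl₂.
(a) Cl₂ equivalent: 3.334 mg/L × 1,390,000 L = 4634 g.
(a) Product at 59.4% available Cl: 4634 / 0.594 = 7802 g.

(b) Volume: 751 m³ = 751,000 L.
(b) Moles of Ca²⁺: 164,000 g ÷ 147 g/mol = 1116 mol.
(b) As CaCO₃: 1116 mol × 100.1 g/mol = 111,700 g.
(b) Rise: 111,700 g / 751,000 L × 1000 = 148.7 mg/L.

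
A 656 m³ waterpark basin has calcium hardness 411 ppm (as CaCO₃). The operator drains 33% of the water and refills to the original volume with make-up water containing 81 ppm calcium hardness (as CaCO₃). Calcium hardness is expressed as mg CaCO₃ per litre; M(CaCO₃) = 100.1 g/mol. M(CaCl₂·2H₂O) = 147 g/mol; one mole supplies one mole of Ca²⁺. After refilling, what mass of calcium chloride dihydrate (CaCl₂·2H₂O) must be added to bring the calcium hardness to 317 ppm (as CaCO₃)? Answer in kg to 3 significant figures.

Volume: 656 m³ = 656,000 L.
After draining 33% and refilling: 411 × 0.67 + 81 × 0.33 = 302.1 ppm.
Deficit to target: 317 − 302.1 = 14.9 mg/L.
As CaCO₃: 14.9 mg/L × 656,000 L = 9774 g; ÷ 100.1 = 97.65 mol Ca²⁺.
Mass: 97.65 × 147 = 14,350 g.

14.4 kg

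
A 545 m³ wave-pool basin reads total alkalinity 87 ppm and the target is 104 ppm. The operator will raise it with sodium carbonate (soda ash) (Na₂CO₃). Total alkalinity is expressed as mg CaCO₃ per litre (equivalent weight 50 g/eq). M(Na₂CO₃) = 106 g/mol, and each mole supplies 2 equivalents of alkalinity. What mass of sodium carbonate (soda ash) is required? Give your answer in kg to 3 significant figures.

Volume: 545 m³ = 545,000 L.
Alkalinity to add: (104 − 87) = 17 mg/L as CaCO₃ × 545,000 L = 9265 g as CaCO₃.
Equivalents: 9265 g ÷ 50 g/eq = 185.3 eq.
Each mole of Na₂CO₃ supplies 2 eq, so 185.3 / 2 = 92.65 mol.
Mass: 92.65 mol × 106 g/mol = 9821 g.

9.82 kg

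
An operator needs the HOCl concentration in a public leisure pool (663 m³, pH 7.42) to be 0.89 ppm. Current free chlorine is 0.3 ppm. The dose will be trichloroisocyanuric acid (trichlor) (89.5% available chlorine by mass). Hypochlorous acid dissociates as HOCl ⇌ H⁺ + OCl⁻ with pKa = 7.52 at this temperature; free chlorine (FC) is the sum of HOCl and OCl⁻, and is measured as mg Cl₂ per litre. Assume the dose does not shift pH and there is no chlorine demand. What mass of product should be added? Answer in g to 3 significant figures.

961 g

Volume: 663 m³ = 663,000 L.
[OCl⁻]/[HOCl] = 10^(pH − pKa) = 10^(7.42 − 7.52) = 0.7943; fraction as HOCl = 1/(1 + 0.7943) = 0.5573.
Free chlorine required for 0.89 ppm HOCl: 0.89 / 0.5573 = 1.597 ppm.
FC to add: 1.597 − 0.3 = 1.297 mg/L as Cl₂.
Cl₂ equivalent: 1.297 mg/L × 663,000 L = 859.9 g.
Product at 89.5% available Cl: 859.9 / 0.895 = 960.8 g.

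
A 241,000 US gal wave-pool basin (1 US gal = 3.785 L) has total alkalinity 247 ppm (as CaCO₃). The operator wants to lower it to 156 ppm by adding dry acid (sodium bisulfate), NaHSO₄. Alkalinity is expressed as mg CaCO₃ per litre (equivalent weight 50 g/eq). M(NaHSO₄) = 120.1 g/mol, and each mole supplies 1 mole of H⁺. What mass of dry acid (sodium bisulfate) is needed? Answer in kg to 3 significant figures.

199 kg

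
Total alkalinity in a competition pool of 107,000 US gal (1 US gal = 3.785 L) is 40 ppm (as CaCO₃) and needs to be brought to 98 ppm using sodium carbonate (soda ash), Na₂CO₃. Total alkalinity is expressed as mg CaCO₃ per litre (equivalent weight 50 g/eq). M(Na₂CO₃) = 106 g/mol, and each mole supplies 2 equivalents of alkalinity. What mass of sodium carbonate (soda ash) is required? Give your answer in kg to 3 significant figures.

24.9 kg

Volume: 107,000 US gal × 3.785 L/gal = 404,995 L.
Alkalinity to add: (98 − 40) = 58 mg/L as CaCO₃ × 404,995 L = 23,490 g as CaCO₃.
Equivalents: 23,490 g ÷ 50 g/eq = 469.8 eq.
Each mole of Na₂CO₃ supplies 2 eq, so 469.8 / 2 = 234.9 mol.
Mass: 234.9 mol × 106 g/mol = 24,900 g.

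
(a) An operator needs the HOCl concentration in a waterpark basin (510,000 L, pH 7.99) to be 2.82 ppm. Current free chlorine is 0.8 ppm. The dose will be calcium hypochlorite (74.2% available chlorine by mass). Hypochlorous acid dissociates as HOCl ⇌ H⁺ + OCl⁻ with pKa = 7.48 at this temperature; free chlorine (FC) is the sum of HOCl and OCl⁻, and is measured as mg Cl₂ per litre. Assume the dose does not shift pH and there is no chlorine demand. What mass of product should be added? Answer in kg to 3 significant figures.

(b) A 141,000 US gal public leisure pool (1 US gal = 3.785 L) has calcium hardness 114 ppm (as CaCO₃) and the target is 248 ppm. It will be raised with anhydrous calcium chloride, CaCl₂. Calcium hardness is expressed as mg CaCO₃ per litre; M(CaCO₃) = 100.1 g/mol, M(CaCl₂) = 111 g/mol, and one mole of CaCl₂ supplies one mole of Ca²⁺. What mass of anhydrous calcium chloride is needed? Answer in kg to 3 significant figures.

(a) [OCl⁻]/[HOCl] = 10^(pH − pKa) = 10^(7.99 − 7.48) = 3.236; fraction as HOCl = 1/(1 + 3.236) = 0.2361.
(a) Free chlorine required for 2.82 ppm HOCl: 2.82 / 0.2361 = 11.95 ppm.
(a) FC to add: 11.95 − 0.8 = 11.15 mg/L as Cl₂.
(a) Cl₂ equivalent: 11.15 mg/L × 510,000 L = 5684 g.
(a) Product at 74.2% available Cl: 5684 / 0.742 = 7661 g.

(b) Volume: 141,000 US gal × 3.785 L/gal = 533,685 L.
(b) Hardness to add: (248 − 114) = 134 mg/L as CaCO₃ × 533,685 L = 71,510 g as CaCO₃.
(b) Moles of Ca²⁺ (1 mol Ca²⁺ ≡ 1 mol CaCO₃): 71,510 / 100.1 g/mol = 714.4 mol.
(b) Mass of CaCl₂: 714.4 × 111 = 79,300 g.

(a) 7.66 kg; (b) 79.3 kg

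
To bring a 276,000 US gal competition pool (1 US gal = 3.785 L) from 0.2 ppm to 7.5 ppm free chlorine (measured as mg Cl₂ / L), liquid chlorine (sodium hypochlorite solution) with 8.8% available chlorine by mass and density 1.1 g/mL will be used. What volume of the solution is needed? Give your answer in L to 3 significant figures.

78.8 L

Volume: 276,000 US gal × 3.785 L/gal = 1,044,660 L.
Chlorine deficit: 7.5 − 0.2 = 7.3 ppm = 7.3 mg/L as Cl₂.
Cl₂ equivalent needed: 7.3 mg/L × 1,044,660 L = 7,626,000 mg = 7626 g.
Product at 8.8% available chlorine: 7626 / 0.088 = 86,660 g.
Volume at density 1.1 g/mL: 86,660 g ÷ 1.1 g/mL = 78,780 mL.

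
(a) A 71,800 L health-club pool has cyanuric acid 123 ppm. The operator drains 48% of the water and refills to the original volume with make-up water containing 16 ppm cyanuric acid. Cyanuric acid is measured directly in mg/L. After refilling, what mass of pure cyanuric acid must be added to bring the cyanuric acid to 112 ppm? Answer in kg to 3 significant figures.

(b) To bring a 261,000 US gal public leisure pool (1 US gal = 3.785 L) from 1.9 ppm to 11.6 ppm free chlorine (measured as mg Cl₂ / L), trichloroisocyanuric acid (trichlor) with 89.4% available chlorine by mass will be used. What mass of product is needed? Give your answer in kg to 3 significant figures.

(a) After draining 48% and refilling: 123 × 0.52 + 16 × 0.48 = 71.64 ppm.
(a) Deficit to target: 112 − 71.64 = 40.36 mg/L.
(a) Mass: 40.36 mg/L × 71,800 L = 2898 g cyanuric acid.

(b) Volume: 261,000 US gal × 3.785 L/gal = 987,885 L.
(b) Chlorine deficit: 11.6 − 1.9 = 9.7 ppm = 9.7 mg/L as Cl₂.
(b) Cl₂ equivalent needed: 9.7 mg/L × 987,885 L = 9,582,000 mg = 9582 g.
(b) Product at 89.4% available chlorine: 9582 / 0.894 = 10,720 g.

(a) 2.90 kg; (b) 10.7 kg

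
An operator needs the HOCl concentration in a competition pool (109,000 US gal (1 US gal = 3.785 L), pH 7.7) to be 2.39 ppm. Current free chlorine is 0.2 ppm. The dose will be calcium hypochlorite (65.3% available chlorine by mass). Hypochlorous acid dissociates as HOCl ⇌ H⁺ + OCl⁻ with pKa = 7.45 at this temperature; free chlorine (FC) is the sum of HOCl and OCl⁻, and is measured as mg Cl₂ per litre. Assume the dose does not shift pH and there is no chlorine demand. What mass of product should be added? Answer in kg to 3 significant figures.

Volume: 109,000 US gal × 3.785 L/gal = 412,565 L.
[OCl⁻]/[HOCl] = 10^(pH − pKa) = 10^(7.7 − 7.45) = 1.778; fraction as HOCl = 1/(1 + 1.778) = 0.3599.
Free chlorine required for 2.39 ppm HOCl: 2.39 / 0.3599 = 6.64 ppm.
FC to add: 6.64 − 0.2 = 6.44 mg/L as Cl₂.
Cl₂ equivalent: 6.44 mg/L × 412,565 L = 2657 g.
Product at 65.3% available Cl: 2657 / 0.653 = 4069 g.

4.07 kg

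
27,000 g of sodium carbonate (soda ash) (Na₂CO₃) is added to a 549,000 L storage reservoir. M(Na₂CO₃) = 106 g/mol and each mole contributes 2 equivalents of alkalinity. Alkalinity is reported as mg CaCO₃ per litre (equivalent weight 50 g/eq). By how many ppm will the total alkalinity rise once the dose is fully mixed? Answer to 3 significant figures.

46.4 ppm

Moles of Na₂CO₃: 27,000 g ÷ 106 g/mol = 254.7 mol → 509.4 eq of alkalinity.
As CaCO₃: 509.4 eq × 50 g/eq = 25,470 g.
Rise: 25,470 g / 549,000 L × 1000 = 46.4 mg/L.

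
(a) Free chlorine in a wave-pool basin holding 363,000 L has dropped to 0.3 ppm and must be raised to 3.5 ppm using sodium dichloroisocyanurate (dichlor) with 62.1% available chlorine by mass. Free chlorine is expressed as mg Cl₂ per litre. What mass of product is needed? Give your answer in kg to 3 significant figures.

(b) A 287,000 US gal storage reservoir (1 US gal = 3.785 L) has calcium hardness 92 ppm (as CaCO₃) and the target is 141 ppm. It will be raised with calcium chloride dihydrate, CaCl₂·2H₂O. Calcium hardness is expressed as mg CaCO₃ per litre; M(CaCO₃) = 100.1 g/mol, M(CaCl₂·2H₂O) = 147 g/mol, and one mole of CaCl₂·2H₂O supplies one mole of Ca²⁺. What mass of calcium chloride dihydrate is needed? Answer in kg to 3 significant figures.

(a) Chlorine deficit: 3.5 − 0.3 = 3.2 ppm = 3.2 mg/L as Cl₂.
(a) Cl₂ equivalent needed: 3.2 mg/L × 363,000 L = 1,162,000 mg = 1162 g.
(a) Product at 62.1% available chlorine: 1162 / 0.621 = 1871 g.

(b) Volume: 287,000 US gal × 3.785 L/gal = 1,086,295 L.
(b) Hardness to add: (141 − 92) = 49 mg/L as CaCO₃ × 1,086,295 L = 53,230 g as CaCO₃.
(b) Moles of Ca²⁺ (1 mol Ca²⁺ ≡ 1 mol CaCO₃): 53,230 / 100.1 g/mol = 531.8 mol.
(b) Mass of CaCl₂·2H₂O: 531.8 × 147 = 78,170 g.

(a) 1.87 kg; (b) 78.2 kg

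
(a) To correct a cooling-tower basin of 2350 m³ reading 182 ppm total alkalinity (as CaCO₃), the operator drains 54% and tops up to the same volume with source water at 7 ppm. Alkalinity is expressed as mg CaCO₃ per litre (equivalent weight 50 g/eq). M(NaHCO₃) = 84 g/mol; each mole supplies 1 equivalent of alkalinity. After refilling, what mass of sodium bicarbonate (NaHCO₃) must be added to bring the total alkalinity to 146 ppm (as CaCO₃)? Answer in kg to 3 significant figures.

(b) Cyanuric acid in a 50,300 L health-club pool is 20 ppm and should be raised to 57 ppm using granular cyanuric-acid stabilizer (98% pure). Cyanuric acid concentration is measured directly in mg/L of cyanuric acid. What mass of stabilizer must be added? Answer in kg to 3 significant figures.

(a) 231 kg; (b) 1.90 kg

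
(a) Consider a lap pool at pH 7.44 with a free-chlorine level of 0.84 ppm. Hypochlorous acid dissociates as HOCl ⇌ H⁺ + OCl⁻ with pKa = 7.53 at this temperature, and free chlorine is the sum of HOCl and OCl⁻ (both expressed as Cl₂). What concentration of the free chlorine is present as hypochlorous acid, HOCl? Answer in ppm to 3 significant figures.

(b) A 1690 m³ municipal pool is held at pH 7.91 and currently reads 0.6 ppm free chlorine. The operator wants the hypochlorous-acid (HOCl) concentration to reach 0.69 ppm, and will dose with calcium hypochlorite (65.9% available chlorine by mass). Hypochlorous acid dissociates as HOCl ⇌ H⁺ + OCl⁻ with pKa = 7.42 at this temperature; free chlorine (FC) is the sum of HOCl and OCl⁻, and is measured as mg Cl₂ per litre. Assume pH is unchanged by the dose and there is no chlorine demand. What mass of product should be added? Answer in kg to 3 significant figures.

(a) 0.463 ppm; (b) 5.70 kg

(a) [OCl⁻]/[HOCl] = 10^(pH − pKa) = 10^(7.44 − 7.53) = 10^-0.09 = 0.8128.
(a) Fraction as HOCl = 1 / (1 + 0.8128) = 0.5516.
(a) HOCl = 0.5516 × 0.84 ppm = 0.4634 ppm.

(b) Volume: 1690 m³ = 1,690,000 L.
(b) [OCl⁻]/[HOCl] = 10^(pH − pKa) = 10^(7.91 − 7.42) = 3.09; fraction as HOCl = 1/(1 + 3.09) = 0.2445.
(b) Free chlorine required for 0.69 ppm HOCl: 0.69 / 0.2445 = 2.822 ppm.
(b) FC to add: 2.822 − 0.6 = 2.222 mg/L as Cl₂.
(b) Cl₂ equivalent: 2.222 mg/L × 1,690,000 L = 3756 g.
(b) Product at 65.9% available Cl: 3756 / 0.659 = 5699 g.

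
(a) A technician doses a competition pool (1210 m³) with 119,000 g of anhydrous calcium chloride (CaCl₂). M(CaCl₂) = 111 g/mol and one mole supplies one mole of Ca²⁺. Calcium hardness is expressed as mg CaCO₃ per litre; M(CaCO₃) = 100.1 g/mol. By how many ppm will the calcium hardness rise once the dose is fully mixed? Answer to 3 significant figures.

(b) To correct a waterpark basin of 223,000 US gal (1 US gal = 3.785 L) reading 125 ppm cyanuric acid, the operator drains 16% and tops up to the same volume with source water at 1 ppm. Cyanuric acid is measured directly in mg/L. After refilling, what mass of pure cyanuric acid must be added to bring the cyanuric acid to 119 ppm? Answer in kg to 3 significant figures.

(a) 88.7 ppm; (b) 11.7 kg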